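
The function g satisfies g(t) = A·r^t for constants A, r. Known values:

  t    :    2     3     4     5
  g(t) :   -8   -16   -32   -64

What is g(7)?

-256

Consecutive ratio: -16/(-8) = 2, and -32/(-16) = 2, so r = 2.
Then A·2^2 = -8 gives A = -2, and g(t) = -2·2^t.
g(7) = -2·2^7 = -256.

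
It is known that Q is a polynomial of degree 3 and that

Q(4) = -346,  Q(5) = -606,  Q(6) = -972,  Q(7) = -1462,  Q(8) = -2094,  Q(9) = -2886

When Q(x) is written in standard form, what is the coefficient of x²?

-8

First differences: -260, -366, -490, -632, -792. Second differences: -106, -124, -142, -160. Third differences: -18, -18, -18.
Level-3 differences are constant, so Q has degree 3.
Fitting a degree-3 polynomial gives Q(x) = -3x³ - 8x² - 5x - 6.
The coefficient of x² is -8.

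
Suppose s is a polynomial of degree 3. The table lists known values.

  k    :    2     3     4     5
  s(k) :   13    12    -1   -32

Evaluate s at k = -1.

4

Write s(k) = ak³ + bk² + ck + d; the 4 given values yield a linear system in the 4 coefficients.
Solving, s(k) = -k³ + 3k² + 3k + 3.
Then s(-1) = 4.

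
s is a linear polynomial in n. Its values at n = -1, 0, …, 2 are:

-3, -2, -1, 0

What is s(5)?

3

Write s(n) = an + b; the 4 given values yield a linear system in the 2 coefficients.
Solving, s(n) = n - 2.
Then s(5) = 3.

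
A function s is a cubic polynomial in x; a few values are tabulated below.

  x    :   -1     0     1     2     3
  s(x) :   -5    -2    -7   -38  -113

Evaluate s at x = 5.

-467

First differences: 3, -5, -31, -75. Second differences: -8, -26, -44. Third differences: -18, -18.
Level-3 differences are constant, so s has degree 3.
Fitting a degree-3 polynomial gives s(x) = -3x³ - 4x² + 2x - 2.
Then s(5) = -467.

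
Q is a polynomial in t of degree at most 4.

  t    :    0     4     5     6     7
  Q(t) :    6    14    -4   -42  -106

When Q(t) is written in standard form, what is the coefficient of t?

-2

Write Q(t) = at^4 + bt³ + ct² + dt + e; the 5 given values yield a linear system in the 5 coefficients.
Solving, the leading coefficient vanishes, and Q(t) = -t³ + 5t² - 2t + 6.
The coefficient of t is -2.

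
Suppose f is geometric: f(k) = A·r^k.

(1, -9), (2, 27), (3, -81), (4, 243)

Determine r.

-3

Consecutive ratio: 27/(-9) = -3, and -81/27 = -3, so r = -3.
Then A·(-3)^1 = -9 gives A = 3, and f(k) = 3·(-3)^k.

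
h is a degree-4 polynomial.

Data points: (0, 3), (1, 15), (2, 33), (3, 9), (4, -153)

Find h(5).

Write h(x) = ax^4 + bx³ + cx² + dx + e; the 5 given values yield a linear system in the 5 coefficients.
Solving, h(x) = -2x^4 + 4x³ + 5x² + 5x + 3.
Then h(5) = -597.

-597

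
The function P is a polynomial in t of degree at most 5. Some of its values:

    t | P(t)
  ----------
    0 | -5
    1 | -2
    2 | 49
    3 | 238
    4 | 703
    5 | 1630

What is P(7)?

5854

First differences: 3, 51, 189, 465, 927. Second differences: 48, 138, 276, 462. Third differences: 90, 138, 186. Fourth differences: 48, 48.
Level-4 differences are constant, so P has degree 4.
Fitting a degree-4 polynomial gives P(t) = 2t^4 + 3t³ + t² - 3t - 5.
Then P(7) = 5854.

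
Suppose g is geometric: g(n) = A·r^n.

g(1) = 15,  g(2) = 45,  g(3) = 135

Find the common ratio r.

Consecutive ratio: 45/15 = 3, and 135/45 = 3, so r = 3.
Then A·3^1 = 15 gives A = 5, and g(n) = 5·3^n.

3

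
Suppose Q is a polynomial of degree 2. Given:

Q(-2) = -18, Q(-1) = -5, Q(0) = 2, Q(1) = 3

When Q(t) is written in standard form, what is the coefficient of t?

First differences: 13, 7, 1. Second differences: -6, -6.
Level-2 differences are constant, so Q has degree 2.
Fitting a degree-2 polynomial gives Q(t) = -3t² + 4t + 2.
The coefficient of t is 4.

4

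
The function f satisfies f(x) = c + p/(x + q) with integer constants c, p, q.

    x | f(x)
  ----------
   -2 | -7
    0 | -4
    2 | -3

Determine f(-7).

3

(f(x) − c)(x + q) = p for each data point; the three points give a linear system in c and q, then p follows.
Solving: c = -1, q = 4, p = -12, so f(x) = -1 − 12/(x + 4).
Then f(-7) = -1 − 12/(-3) = 3.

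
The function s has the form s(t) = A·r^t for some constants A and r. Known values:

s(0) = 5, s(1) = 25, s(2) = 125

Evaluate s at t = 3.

625

Consecutive ratio: 25/5 = 5, and 125/25 = 5, so r = 5.
Then A·5^0 = 5 gives A = 5, and s(t) = 5·5^t.
s(3) = 5·5^3 = 625.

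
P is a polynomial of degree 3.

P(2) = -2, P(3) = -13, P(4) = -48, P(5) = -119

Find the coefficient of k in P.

-3

Write P(k) = ak³ + bk² + ck + d; the 4 given values yield a linear system in the 4 coefficients.
Solving, P(k) = -2k³ + 6k² - 3k - 4.
The coefficient of k is -3.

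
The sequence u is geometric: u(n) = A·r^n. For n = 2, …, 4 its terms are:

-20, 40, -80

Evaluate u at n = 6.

-320

Consecutive ratio: 40/(-20) = -2, and -80/40 = -2, so r = -2.
Then A·(-2)^2 = -20 gives A = -5, and u(n) = -5·(-2)^n.
u(6) = -5·(-2)^6 = -320.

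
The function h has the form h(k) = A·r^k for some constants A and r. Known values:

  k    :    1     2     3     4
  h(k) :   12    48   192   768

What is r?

4

Consecutive ratio: 48/12 = 4, and 192/48 = 4, so r = 4.
Then A·4^1 = 12 gives A = 3, and h(k) = 3·4^k.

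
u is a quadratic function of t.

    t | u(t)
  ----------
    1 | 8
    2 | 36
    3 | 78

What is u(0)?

-6

Write u(t) = at² + bt + c; the 3 given values yield a linear system in the 3 coefficients.
Solving, u(t) = 7t² + 7t - 6.
Then u(0) = -6.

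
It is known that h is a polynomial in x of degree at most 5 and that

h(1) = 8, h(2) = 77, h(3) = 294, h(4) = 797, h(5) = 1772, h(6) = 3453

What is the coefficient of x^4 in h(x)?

2

First differences: 69, 217, 503, 975, 1681. Second differences: 148, 286, 472, 706. Third differences: 138, 186, 234. Fourth differences: 48, 48.
Level-4 differences are constant, so h has degree 4.
Fitting a degree-4 polynomial gives h(x) = 2x^4 + 3x³ + 6x² - 3.
The coefficient of x^4 is 2.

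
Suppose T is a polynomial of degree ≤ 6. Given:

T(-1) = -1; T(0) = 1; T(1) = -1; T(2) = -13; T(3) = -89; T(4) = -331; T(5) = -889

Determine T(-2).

First differences: 2, -2, -12, -76, -242, -558. Second differences: -4, -10, -64, -166, -316. Third differences: -6, -54, -102, -150. Fourth differences: -48, -48, -48.
Level-4 differences are constant, so T has degree 4.
Fitting a degree-4 polynomial gives T(m) = -2m^4 + 3m³ - 3m + 1.
Then T(-2) = -49.

-49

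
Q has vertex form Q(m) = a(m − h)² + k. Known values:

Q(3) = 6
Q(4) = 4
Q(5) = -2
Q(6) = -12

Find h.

First differences -2, -6, -10; second difference -4 = 2a, so a = -2.
Expanding, the m-coefficient is −2ah = 4h; matching it to the data gives h = 3, and then k = 6.
So Q(m) = -2(m − 3)² + 6.
Hence h = 3.

3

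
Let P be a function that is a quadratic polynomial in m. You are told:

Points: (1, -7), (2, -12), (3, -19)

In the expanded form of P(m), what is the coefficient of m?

Write P(m) = am² + bm + c; the 3 given values yield a linear system in the 3 coefficients.
Solving, P(m) = -m² - 2m - 4.
The coefficient of m is -2.

-2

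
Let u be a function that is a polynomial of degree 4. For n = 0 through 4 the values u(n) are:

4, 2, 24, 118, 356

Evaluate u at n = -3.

Write u(n) = an^4 + bn³ + cn² + dn + e; the 5 given values yield a linear system in the 5 coefficients.
Solving, u(n) = n^4 + 2n³ - n² - 4n + 4.
Then u(-3) = 34.

34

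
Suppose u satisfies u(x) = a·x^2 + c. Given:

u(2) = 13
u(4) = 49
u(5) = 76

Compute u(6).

From u(2) = 13 and u(4) = 49: 4a + c = 13 and 16a + c = 49.
Subtracting: 12a = 36, so a = 3; then c = 13 − 3·4 = 1.
So u(x) = 3x² + 1, and u(6) = 109.

109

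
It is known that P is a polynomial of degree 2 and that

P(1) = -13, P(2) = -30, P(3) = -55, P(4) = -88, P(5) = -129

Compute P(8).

Write P(x) = ax² + bx + c; the 5 given values yield a linear system in the 3 coefficients.
Solving, P(x) = -4x² - 5x - 4.
Then P(8) = -300.

-300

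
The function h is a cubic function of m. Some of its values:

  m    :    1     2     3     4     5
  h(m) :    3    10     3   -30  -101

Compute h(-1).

Write h(m) = am³ + bm² + cm + d; the 5 given values yield a linear system in the 4 coefficients.
Solving, h(m) = -2m³ + 5m² + 6m - 6.
Then h(-1) = -5.

-5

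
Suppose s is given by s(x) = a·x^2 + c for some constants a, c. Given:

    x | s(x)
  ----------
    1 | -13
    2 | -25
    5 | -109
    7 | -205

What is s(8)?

-265

From s(1) = -13 and s(2) = -25: 1a + c = -13 and 4a + c = -25.
Subtracting: 3a = -12, so a = -4; then c = -13 − (-4)·1 = -9.
So s(x) = -4x² − 9, and s(8) = -265.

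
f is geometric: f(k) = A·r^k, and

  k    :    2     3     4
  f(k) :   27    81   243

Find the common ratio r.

Consecutive ratio: 81/27 = 3, and 243/81 = 3, so r = 3.
Then A·3^2 = 27 gives A = 3, and f(k) = 3·3^k.

3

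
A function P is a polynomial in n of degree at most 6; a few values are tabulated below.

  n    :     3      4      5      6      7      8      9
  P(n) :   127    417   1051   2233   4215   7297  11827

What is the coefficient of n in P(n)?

First differences: 290, 634, 1182, 1982, 3082, 4530. Second differences: 344, 548, 800, 1100, 1448. Third differences: 204, 252, 300, 348. Fourth differences: 48, 48, 48.
Level-4 differences are constant, so P has degree 4.
Fitting a degree-4 polynomial gives P(n) = 2n^4 - 2n³ + 2n² + 1.
The coefficient of n is 0.

0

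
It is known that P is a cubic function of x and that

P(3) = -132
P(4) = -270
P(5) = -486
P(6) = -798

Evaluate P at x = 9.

Write P(x) = ax³ + bx² + cx + d; the 4 given values yield a linear system in the 4 coefficients.
Solving, P(x) = -3x³ - 3x² - 6x - 6.
Then P(9) = -2490.

-2490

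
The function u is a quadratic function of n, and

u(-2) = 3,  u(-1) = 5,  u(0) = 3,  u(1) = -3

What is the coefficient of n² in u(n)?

First differences: 2, -2, -6. Second differences: -4, -4.
Level-2 differences are constant, so u has degree 2.
Fitting a degree-2 polynomial gives u(n) = -2n² - 4n + 3.
The coefficient of n² is -2.

-2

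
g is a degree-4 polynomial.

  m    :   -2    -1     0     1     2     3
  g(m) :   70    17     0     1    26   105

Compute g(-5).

985

First differences: -53, -17, 1, 25, 79. Second differences: 36, 18, 24, 54. Third differences: -18, 6, 30. Fourth differences: 24, 24.
Level-4 differences are constant, so g has degree 4.
Fitting a degree-4 polynomial gives g(m) = m^4 - m³ + 8m² - 7m.
Then g(-5) = 985.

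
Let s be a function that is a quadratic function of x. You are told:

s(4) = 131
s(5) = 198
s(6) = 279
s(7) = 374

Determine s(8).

First differences: 67, 81, 95. Second differences: 14, 14.
Level-2 differences are constant, so s has degree 2.
Extending the table by one column gives the next first difference 109, so s(8) = 374 + 109 = 483.

483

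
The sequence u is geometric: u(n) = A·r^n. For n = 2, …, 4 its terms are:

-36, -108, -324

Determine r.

3

Consecutive ratio: -108/(-36) = 3, and -324/(-108) = 3, so r = 3.
Then A·3^2 = -36 gives A = -4, and u(n) = -4·3^n.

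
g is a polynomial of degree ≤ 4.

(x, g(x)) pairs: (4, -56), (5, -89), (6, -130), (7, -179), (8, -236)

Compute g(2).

First differences: -33, -41, -49, -57. Second differences: -8, -8, -8.
Level-2 differences are constant, so g has degree 2.
Fitting a degree-2 polynomial gives g(x) = -4x² + 3x - 4.
Then g(2) = -14.

-14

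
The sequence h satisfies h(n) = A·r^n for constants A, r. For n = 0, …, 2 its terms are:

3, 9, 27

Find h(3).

Consecutive ratio: 9/3 = 3, and 27/9 = 3, so r = 3.
Then A·3^0 = 3 gives A = 3, and h(n) = 3·3^n.
h(3) = 3·3^3 = 81.

81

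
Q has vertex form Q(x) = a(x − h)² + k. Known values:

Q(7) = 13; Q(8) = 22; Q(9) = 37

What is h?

First differences 9, 15; second difference 6 = 2a, so a = 3.
Expanding, the x-coefficient is −2ah = -6h; matching it to the data gives h = 6, and then k = 10.
So Q(x) = 3(x − 6)² + 10.
Hence h = 6.

6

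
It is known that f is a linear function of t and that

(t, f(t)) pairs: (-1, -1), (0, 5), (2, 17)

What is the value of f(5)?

Write f(t) = at + b; the 3 given values yield a linear system in the 2 coefficients.
Solving, f(t) = 6t + 5.
Then f(5) = 35.

35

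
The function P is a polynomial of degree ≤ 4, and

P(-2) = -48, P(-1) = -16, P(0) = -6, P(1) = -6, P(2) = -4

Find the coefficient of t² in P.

-5

First differences: 32, 10, 0, 2. Second differences: -22, -10, 2. Third differences: 12, 12.
Level-3 differences are constant, so P has degree 3.
Fitting a degree-3 polynomial gives P(t) = 2t³ - 5t² + 3t - 6.
The coefficient of t² is -5.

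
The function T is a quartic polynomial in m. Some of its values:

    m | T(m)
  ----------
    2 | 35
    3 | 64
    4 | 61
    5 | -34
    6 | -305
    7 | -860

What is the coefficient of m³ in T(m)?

Write T(m) = am^4 + bm³ + cm² + dm + e; the 6 given values yield a linear system in the 5 coefficients.
Solving, T(m) = -m^4 + 4m³ + 3m² + 3m + 1.
The coefficient of m³ is 4.

4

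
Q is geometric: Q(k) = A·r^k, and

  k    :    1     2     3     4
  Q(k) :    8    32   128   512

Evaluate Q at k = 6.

8192

Consecutive ratio: 32/8 = 4, and 128/32 = 4, so r = 4.
Then A·4^1 = 8 gives A = 2, and Q(k) = 2·4^k.
Q(6) = 2·4^6 = 8192.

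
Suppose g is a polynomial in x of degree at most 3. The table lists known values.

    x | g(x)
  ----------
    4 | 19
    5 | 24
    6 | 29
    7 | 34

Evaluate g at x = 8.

39

First differences: 5, 5, 5.
Level-1 differences are constant, so g has degree 1.
Extending the table by one column gives the next first difference 5, so g(8) = 34 + 5 = 39.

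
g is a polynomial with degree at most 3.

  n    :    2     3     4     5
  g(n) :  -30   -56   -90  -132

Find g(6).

Write g(n) = an³ + bn² + cn + d; the 4 given values yield a linear system in the 4 coefficients.
Solving, the leading coefficient vanishes, and g(n) = -4n² - 6n - 2.
Then g(6) = -182.

-182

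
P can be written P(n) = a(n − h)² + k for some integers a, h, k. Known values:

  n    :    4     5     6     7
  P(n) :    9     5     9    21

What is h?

5

First differences -4, 4, 12; second difference 8 = 2a, so a = 4.
Expanding, the n-coefficient is −2ah = -8h; matching it to the data gives h = 5, and then k = 5.
So P(n) = 4(n − 5)² + 5.
Hence h = 5.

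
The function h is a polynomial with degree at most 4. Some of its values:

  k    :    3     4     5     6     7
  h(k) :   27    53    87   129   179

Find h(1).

First differences: 26, 34, 42, 50. Second differences: 8, 8, 8.
Level-2 differences are constant, so h has degree 2.
Fitting a degree-2 polynomial gives h(k) = 4k² - 2k - 3.
Then h(1) = -1.

-1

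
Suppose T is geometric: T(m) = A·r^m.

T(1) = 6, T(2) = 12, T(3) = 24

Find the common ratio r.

2

Consecutive ratio: 12/6 = 2, and 24/12 = 2, so r = 2.
Then A·2^1 = 6 gives A = 3, and T(m) = 3·2^m.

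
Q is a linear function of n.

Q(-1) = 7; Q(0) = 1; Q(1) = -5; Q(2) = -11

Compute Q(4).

First differences: -6, -6, -6.
Level-1 differences are constant, so Q has degree 1.
Fitting a degree-1 polynomial gives Q(n) = -6n + 1.
Then Q(4) = -23.

-23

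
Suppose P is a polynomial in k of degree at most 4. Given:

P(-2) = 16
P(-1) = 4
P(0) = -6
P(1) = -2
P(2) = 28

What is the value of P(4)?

214

First differences: -12, -10, 4, 30. Second differences: 2, 14, 26. Third differences: 12, 12.
Level-3 differences are constant, so P has degree 3.
Fitting a degree-3 polynomial gives P(k) = 2k³ + 7k² - 5k - 6.
Then P(4) = 214.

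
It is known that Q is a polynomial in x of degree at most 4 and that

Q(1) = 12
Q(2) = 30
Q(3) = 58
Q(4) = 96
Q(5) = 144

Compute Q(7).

First differences: 18, 28, 38, 48. Second differences: 10, 10, 10.
Level-2 differences are constant, so Q has degree 2.
Fitting a degree-2 polynomial gives Q(x) = 5x² + 3x + 4.
Then Q(7) = 270.

270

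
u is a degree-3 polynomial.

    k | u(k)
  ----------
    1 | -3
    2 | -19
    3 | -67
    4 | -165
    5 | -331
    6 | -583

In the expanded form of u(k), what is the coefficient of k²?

First differences: -16, -48, -98, -166, -252. Second differences: -32, -50, -68, -86. Third differences: -18, -18, -18.
Level-3 differences are constant, so u has degree 3.
Fitting a degree-3 polynomial gives u(k) = -3k³ + 2k² - k - 1.
The coefficient of k² is 2.

2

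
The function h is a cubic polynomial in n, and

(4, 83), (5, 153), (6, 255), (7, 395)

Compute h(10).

Write h(n) = an³ + bn² + cn + d; the 4 given values yield a linear system in the 4 coefficients.
Solving, h(n) = n³ + n² + 3.
Then h(10) = 1103.

1103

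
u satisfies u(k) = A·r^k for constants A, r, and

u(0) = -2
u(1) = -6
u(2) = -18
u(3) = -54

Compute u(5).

Consecutive ratio: -6/(-2) = 3, and -18/(-6) = 3, so r = 3.
Then A·3^0 = -2 gives A = -2, and u(k) = -2·3^k.
u(5) = -2·3^5 = -486.

-486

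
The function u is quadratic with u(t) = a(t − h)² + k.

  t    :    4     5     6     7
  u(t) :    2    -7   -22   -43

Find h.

3

First differences -9, -15, -21; second difference -6 = 2a, so a = -3.
Expanding, the t-coefficient is −2ah = 6h; matching it to the data gives h = 3, and then k = 5.
So u(t) = -3(t − 3)² + 5.
Hence h = 3.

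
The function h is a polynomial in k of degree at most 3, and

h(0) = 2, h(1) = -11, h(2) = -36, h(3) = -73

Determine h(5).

-183

First differences: -13, -25, -37. Second differences: -12, -12.
Level-2 differences are constant, so h has degree 2.
Fitting a degree-2 polynomial gives h(k) = -6k² - 7k + 2.
Then h(5) = -183.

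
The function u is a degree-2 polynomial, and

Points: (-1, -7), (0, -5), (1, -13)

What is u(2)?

Write u(x) = ax² + bx + c; the 3 given values yield a linear system in the 3 coefficients.
Solving, u(x) = -5x² - 3x - 5.
Then u(2) = -31.

-31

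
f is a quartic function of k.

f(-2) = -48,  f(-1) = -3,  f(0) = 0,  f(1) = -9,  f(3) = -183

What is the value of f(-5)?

Write f(k) = ak^4 + bk³ + ck² + dk + e; the 5 given values yield a linear system in the 5 coefficients.
Solving, f(k) = -2k^4 + k³ - 4k² - 4k.
Then f(-5) = -1455.

-1455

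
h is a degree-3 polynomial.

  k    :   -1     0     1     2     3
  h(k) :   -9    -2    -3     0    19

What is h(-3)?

-95

First differences: 7, -1, 3, 19. Second differences: -8, 4, 16. Third differences: 12, 12.
Level-3 differences are constant, so h has degree 3.
Fitting a degree-3 polynomial gives h(k) = 2k³ - 4k² + k - 2.
Then h(-3) = -95.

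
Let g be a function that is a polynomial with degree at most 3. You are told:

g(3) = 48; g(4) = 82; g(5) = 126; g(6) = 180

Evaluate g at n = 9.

402

First differences: 34, 44, 54. Second differences: 10, 10.
Level-2 differences are constant, so g has degree 2.
Fitting a degree-2 polynomial gives g(n) = 5n² - n + 6.
Then g(9) = 402.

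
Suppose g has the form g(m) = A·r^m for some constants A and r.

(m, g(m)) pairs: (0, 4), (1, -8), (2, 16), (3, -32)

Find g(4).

64

Consecutive ratio: -8/4 = -2, and 16/(-8) = -2, so r = -2.
Then A·(-2)^0 = 4 gives A = 4, and g(m) = 4·(-2)^m.
g(4) = 4·(-2)^4 = 64.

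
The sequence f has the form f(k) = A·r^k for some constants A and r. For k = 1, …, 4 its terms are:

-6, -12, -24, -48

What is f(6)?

-192

Consecutive ratio: -12/(-6) = 2, and -24/(-12) = 2, so r = 2.
Then A·2^1 = -6 gives A = -3, and f(k) = -3·2^k.
f(6) = -3·2^6 = -192.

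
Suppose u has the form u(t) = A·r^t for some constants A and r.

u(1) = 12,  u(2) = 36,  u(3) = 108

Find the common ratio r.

3

Consecutive ratio: 36/12 = 3, and 108/36 = 3, so r = 3.
Then A·3^1 = 12 gives A = 4, and u(t) = 4·3^t.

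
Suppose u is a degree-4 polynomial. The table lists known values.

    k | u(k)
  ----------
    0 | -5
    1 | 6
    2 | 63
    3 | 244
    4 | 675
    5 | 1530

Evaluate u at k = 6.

First differences: 11, 57, 181, 431, 855. Second differences: 46, 124, 250, 424. Third differences: 78, 126, 174. Fourth differences: 48, 48.
Level-4 differences are constant, so u has degree 4.
Extending the table by one column gives the next first difference 1501, so u(6) = 1530 + 1501 = 3031.

3031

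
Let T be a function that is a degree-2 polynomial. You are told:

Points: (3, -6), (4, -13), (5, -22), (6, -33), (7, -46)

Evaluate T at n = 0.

First differences: -7, -9, -11, -13. Second differences: -2, -2, -2.
Level-2 differences are constant, so T has degree 2.
Fitting a degree-2 polynomial gives T(n) = -n² + 3.
Then T(0) = 3.

3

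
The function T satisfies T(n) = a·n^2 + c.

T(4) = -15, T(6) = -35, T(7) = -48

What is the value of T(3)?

From T(4) = -15 and T(6) = -35: 16a + c = -15 and 36a + c = -35.
Subtracting: 20a = -20, so a = -1; then c = -15 − (-1)·16 = 1.
So T(n) = -1n² + 1, and T(3) = -8.

-8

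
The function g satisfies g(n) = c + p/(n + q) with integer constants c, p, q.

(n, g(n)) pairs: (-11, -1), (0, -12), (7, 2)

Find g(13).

(g(n) − c)(n + q) = p for each data point; the three points give a linear system in c and q, then p follows.
Solving: c = 0, q = -1, p = 12, so g(n) = 12/(n − 1).
Then g(13) = 0 + 12/12 = 1.

1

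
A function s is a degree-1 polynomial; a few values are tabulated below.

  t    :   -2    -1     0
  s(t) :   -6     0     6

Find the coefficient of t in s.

6

Write s(t) = at + b; the 3 given values yield a linear system in the 2 coefficients.
Solving, s(t) = 6t + 6.
The coefficient of t is 6.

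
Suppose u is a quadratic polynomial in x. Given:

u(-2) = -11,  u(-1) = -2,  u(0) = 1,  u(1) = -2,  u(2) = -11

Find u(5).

-74

First differences: 9, 3, -3, -9. Second differences: -6, -6, -6.
Level-2 differences are constant, so u has degree 2.
Fitting a degree-2 polynomial gives u(x) = -3x² + 1.
Then u(5) = -74.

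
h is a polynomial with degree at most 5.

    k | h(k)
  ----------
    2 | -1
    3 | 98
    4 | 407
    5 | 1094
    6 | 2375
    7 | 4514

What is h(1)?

Write h(k) = ak^5 + bk^4 + ck³ + dk² + ek + p; the 6 given values yield a linear system in the 6 coefficients.
Solving, the leading coefficient vanishes, and h(k) = 2k^4 - 5k² - 6k - 1.
Then h(1) = -10.

-10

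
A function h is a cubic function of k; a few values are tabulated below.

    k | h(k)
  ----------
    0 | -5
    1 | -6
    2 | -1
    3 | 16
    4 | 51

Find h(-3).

-26

Write h(k) = ak³ + bk² + ck + d; the 5 given values yield a linear system in the 4 coefficients.
Solving, h(k) = k³ - 2k - 5.
Then h(-3) = -26.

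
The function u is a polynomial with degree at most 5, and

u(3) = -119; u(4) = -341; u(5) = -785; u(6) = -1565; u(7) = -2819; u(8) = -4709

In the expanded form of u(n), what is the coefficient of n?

First differences: -222, -444, -780, -1254, -1890. Second differences: -222, -336, -474, -636. Third differences: -114, -138, -162. Fourth differences: -24, -24.
Level-4 differences are constant, so u has degree 4.
Fitting a degree-4 polynomial gives u(n) = -n^4 - n³ - 2n² + 4n - 5.
The coefficient of n is 4.

4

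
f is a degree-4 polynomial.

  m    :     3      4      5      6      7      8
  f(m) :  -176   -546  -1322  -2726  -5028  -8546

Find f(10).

First differences: -370, -776, -1404, -2302, -3518. Second differences: -406, -628, -898, -1216. Third differences: -222, -270, -318. Fourth differences: -48, -48.
Level-4 differences are constant, so f has degree 4.
Fitting a degree-4 polynomial gives f(m) = -2m^4 - m³ + 3m² - 4m - 2.
Then f(10) = -20742.

-20742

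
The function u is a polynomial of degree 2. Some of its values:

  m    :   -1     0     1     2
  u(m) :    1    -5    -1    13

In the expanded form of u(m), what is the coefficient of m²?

First differences: -6, 4, 14. Second differences: 10, 10.
Level-2 differences are constant, so u has degree 2.
Fitting a degree-2 polynomial gives u(m) = 5m² - m - 5.
The coefficient of m² is 5.

5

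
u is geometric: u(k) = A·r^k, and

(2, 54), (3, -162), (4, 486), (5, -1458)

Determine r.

-3

Consecutive ratio: -162/54 = -3, and 486/(-162) = -3, so r = -3.
Then A·(-3)^2 = 54 gives A = 6, and u(k) = 6·(-3)^k.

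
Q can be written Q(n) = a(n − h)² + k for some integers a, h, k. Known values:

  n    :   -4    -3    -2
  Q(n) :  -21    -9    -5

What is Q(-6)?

-69

First differences 12, 4; second difference -8 = 2a, so a = -4.
Expanding, the n-coefficient is −2ah = 8h; matching it to the data gives h = -2, and then k = -5.
So Q(n) = -4(n + 2)² − 5.
Q(-6) = -4·(-4)² − 5 = -69.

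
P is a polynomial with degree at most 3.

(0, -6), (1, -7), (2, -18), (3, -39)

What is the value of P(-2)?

-34

First differences: -1, -11, -21. Second differences: -10, -10.
Level-2 differences are constant, so P has degree 2.
Fitting a degree-2 polynomial gives P(x) = -5x² + 4x - 6.
Then P(-2) = -34.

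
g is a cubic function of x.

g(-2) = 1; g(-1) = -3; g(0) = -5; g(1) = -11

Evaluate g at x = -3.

Write g(x) = ax³ + bx² + cx + d; the 4 given values yield a linear system in the 4 coefficients.
Solving, g(x) = -x³ - 2x² - 3x - 5.
Then g(-3) = 13.

13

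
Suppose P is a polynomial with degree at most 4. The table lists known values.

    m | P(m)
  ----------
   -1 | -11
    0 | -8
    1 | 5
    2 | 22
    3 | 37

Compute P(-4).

100

First differences: 3, 13, 17, 15. Second differences: 10, 4, -2. Third differences: -6, -6.
Level-3 differences are constant, so P has degree 3.
Fitting a degree-3 polynomial gives P(m) = -m³ + 5m² + 9m - 8.
Then P(-4) = 100.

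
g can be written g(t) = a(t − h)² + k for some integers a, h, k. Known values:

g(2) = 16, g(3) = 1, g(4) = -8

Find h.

First differences -15, -9; second difference 6 = 2a, so a = 3.
Expanding, the t-coefficient is −2ah = -6h; matching it to the data gives h = 5, and then k = -11.
So g(t) = 3(t − 5)² − 11.
Hence h = 5.

5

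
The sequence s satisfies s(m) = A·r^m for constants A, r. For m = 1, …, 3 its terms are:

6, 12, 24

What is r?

2

Consecutive ratio: 12/6 = 2, and 24/12 = 2, so r = 2.
Then A·2^1 = 6 gives A = 3, and s(m) = 3·2^m.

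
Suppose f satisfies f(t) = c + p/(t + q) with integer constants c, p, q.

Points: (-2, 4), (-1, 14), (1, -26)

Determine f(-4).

(f(t) − c)(t + q) = p for each data point; the three points give a linear system in c and q, then p follows.
Solving: c = -6, q = 0, p = -20, so f(t) = -6 − 20/(t + 0).
Then f(-4) = -6 − 20/(-4) = -1.

-1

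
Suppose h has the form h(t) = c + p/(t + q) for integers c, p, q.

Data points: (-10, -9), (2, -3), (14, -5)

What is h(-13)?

(h(t) − c)(t + q) = p for each data point; the three points give a linear system in c and q, then p follows.
Solving: c = -6, q = 4, p = 18, so h(t) = -6 + 18/(t + 4).
Then h(-13) = -6 + 18/(-9) = -8.

-8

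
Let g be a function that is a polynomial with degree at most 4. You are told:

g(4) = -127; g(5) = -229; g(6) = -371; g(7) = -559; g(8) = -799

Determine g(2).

-19

First differences: -102, -142, -188, -240. Second differences: -40, -46, -52. Third differences: -6, -6.
Level-3 differences are constant, so g has degree 3.
Fitting a degree-3 polynomial gives g(k) = -k³ - 5k² + 4k + 1.
Then g(2) = -19.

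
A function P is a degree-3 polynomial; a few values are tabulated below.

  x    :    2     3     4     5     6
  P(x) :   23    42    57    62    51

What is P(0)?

Write P(x) = ax³ + bx² + cx + d; the 5 given values yield a linear system in the 4 coefficients.
Solving, P(x) = -x³ + 7x² + 3x - 3.
Then P(0) = -3.

-3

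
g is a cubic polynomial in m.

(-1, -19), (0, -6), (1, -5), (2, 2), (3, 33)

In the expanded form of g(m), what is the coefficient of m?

4

First differences: 13, 1, 7, 31. Second differences: -12, 6, 24. Third differences: 18, 18.
Level-3 differences are constant, so g has degree 3.
Fitting a degree-3 polynomial gives g(m) = 3m³ - 6m² + 4m - 6.
The coefficient of m is 4.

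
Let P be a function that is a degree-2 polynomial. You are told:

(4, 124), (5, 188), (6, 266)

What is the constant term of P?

Write P(x) = ax² + bx + c; the 3 given values yield a linear system in the 3 coefficients.
Solving, P(x) = 7x² + x + 8.
The constant term is P(0) = 8.

8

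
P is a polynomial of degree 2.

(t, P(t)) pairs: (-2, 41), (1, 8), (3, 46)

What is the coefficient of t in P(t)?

-5

Write P(t) = at² + bt + c; the 3 given values yield a linear system in the 3 coefficients.
Solving, P(t) = 6t² - 5t + 7.
The coefficient of t is -5.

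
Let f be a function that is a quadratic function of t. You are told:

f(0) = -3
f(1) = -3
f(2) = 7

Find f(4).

Write f(t) = at² + bt + c; the 3 given values yield a linear system in the 3 coefficients.
Solving, f(t) = 5t² - 5t - 3.
Then f(4) = 57.

57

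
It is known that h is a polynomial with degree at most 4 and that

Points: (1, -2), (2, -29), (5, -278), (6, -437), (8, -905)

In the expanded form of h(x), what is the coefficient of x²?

-6

Write h(x) = ax^4 + bx³ + cx² + dx + e; the 5 given values yield a linear system in the 5 coefficients.
Solving, the leading coefficient vanishes, and h(x) = -x³ - 6x² - 2x + 7.
The coefficient of x² is -6.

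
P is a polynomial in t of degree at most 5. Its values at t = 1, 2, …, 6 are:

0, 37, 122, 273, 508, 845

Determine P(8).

1897

First differences: 37, 85, 151, 235, 337. Second differences: 48, 66, 84, 102. Third differences: 18, 18, 18.
Level-3 differences are constant, so P has degree 3.
Fitting a degree-3 polynomial gives P(t) = 3t³ + 6t² - 2t - 7.
Then P(8) = 1897.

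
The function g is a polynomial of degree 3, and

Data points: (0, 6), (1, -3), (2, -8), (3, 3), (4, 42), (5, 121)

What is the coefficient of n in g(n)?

First differences: -9, -5, 11, 39, 79. Second differences: 4, 16, 28, 40. Third differences: 12, 12, 12.
Level-3 differences are constant, so g has degree 3.
Fitting a degree-3 polynomial gives g(n) = 2n³ - 4n² - 7n + 6.
The coefficient of n is -7.

-7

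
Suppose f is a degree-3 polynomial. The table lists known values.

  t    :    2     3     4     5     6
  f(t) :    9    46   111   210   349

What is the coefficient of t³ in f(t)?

1

First differences: 37, 65, 99, 139. Second differences: 28, 34, 40. Third differences: 6, 6.
Level-3 differences are constant, so f has degree 3.
Fitting a degree-3 polynomial gives f(t) = t³ + 5t² - 7t - 5.
The coefficient of t³ is 1.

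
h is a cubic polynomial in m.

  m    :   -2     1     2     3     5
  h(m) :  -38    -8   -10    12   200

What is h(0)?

0

Write h(m) = am³ + bm² + cm + d; the 5 given values yield a linear system in the 4 coefficients.
Solving, h(m) = 3m³ - 6m² - 5m.
The constant term is h(0) = 0.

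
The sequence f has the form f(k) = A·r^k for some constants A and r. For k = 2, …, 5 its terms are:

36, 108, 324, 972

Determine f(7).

8748

Consecutive ratio: 108/36 = 3, and 324/108 = 3, so r = 3.
Then A·3^2 = 36 gives A = 4, and f(k) = 4·3^k.
f(7) = 4·3^7 = 8748.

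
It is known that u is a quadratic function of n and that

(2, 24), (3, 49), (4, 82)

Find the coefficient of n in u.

Write u(n) = an² + bn + c; the 3 given values yield a linear system in the 3 coefficients.
Solving, u(n) = 4n² + 5n - 2.
The coefficient of n is 5.

5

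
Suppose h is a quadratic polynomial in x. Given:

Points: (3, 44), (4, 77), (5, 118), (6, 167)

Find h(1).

2

Write h(x) = ax² + bx + c; the 4 given values yield a linear system in the 3 coefficients.
Solving, h(x) = 4x² + 5x - 7.
Then h(1) = 2.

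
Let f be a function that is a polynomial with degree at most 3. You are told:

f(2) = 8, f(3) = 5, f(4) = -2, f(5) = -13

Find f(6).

-28

Write f(m) = am³ + bm² + cm + d; the 4 given values yield a linear system in the 4 coefficients.
Solving, the leading coefficient vanishes, and f(m) = -2m² + 7m + 2.
Then f(6) = -28.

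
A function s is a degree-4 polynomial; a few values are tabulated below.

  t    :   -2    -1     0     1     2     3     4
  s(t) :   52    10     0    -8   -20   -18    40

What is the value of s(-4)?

First differences: -42, -10, -8, -12, 2, 58. Second differences: 32, 2, -4, 14, 56. Third differences: -30, -6, 18, 42. Fourth differences: 24, 24, 24.
Level-4 differences are constant, so s has degree 4.
Fitting a degree-4 polynomial gives s(t) = t^4 - 3t³ - 6t.
Then s(-4) = 472.

472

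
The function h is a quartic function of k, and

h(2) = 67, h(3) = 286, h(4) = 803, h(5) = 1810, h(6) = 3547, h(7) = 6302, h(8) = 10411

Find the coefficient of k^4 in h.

First differences: 219, 517, 1007, 1737, 2755, 4109. Second differences: 298, 490, 730, 1018, 1354. Third differences: 192, 240, 288, 336. Fourth differences: 48, 48, 48.
Level-4 differences are constant, so h has degree 4.
Fitting a degree-4 polynomial gives h(k) = 2k^4 + 4k³ + 3k² - 2k - 5.
The coefficient of k^4 is 2.

2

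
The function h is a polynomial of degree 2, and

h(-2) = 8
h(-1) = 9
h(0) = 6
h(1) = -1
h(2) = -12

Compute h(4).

-46

Write h(t) = at² + bt + c; the 5 given values yield a linear system in the 3 coefficients.
Solving, h(t) = -2t² - 5t + 6.
Then h(4) = -46.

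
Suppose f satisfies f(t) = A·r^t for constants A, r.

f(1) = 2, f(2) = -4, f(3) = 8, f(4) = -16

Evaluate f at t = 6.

Consecutive ratio: -4/2 = -2, and 8/(-4) = -2, so r = -2.
Then A·(-2)^1 = 2 gives A = -1, and f(t) = -1·(-2)^t.
f(6) = -1·(-2)^6 = -64.

-64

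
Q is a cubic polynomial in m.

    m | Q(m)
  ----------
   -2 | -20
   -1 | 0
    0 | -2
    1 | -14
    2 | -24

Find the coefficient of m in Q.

-9

First differences: 20, -2, -12, -10. Second differences: -22, -10, 2. Third differences: 12, 12.
Level-3 differences are constant, so Q has degree 3.
Fitting a degree-3 polynomial gives Q(m) = 2m³ - 5m² - 9m - 2.
The coefficient of m is -9.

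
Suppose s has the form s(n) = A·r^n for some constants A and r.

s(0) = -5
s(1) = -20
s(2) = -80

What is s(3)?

-320

Consecutive ratio: -20/(-5) = 4, and -80/(-20) = 4, so r = 4.
Then A·4^0 = -5 gives A = -5, and s(n) = -5·4^n.
s(3) = -5·4^3 = -320.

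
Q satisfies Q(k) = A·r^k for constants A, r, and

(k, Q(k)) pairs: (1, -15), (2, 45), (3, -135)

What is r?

-3

Consecutive ratio: 45/(-15) = -3, and -135/45 = -3, so r = -3.
Then A·(-3)^1 = -15 gives A = 5, and Q(k) = 5·(-3)^k.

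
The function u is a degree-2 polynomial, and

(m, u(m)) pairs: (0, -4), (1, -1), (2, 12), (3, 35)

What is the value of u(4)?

68

First differences: 3, 13, 23. Second differences: 10, 10.
Level-2 differences are constant, so u has degree 2.
Fitting a degree-2 polynomial gives u(m) = 5m² - 2m - 4.
Then u(4) = 68.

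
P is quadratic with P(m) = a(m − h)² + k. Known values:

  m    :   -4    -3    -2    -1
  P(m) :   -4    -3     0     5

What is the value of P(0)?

12

First differences 1, 3, 5; second difference 2 = 2a, so a = 1.
Expanding, the m-coefficient is −2ah = -2h; matching it to the data gives h = -4, and then k = -4.
So P(m) = 1(m + 4)² − 4.
P(0) = 1·4² − 4 = 12.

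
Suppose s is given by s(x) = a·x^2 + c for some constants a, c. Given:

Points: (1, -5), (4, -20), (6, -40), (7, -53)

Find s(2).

-8

From s(1) = -5 and s(4) = -20: 1a + c = -5 and 16a + c = -20.
Subtracting: 15a = -15, so a = -1; then c = -5 − (-1)·1 = -4.
So s(x) = -1x² − 4, and s(2) = -8.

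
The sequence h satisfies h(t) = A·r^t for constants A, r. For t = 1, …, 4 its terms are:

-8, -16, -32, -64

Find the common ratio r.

Consecutive ratio: -16/(-8) = 2, and -32/(-16) = 2, so r = 2.
Then A·2^1 = -8 gives A = -4, and h(t) = -4·2^t.

2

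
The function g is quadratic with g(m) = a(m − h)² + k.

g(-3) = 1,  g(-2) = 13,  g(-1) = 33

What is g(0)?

First differences 12, 20; second difference 8 = 2a, so a = 4.
Expanding, the m-coefficient is −2ah = -8h; matching it to the data gives h = -4, and then k = -3.
So g(m) = 4(m + 4)² − 3.
g(0) = 4·4² − 3 = 61.

61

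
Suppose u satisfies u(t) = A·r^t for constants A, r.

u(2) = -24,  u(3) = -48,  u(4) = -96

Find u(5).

Consecutive ratio: -48/(-24) = 2, and -96/(-48) = 2, so r = 2.
Then A·2^2 = -24 gives A = -6, and u(t) = -6·2^t.
u(5) = -6·2^5 = -192.

-192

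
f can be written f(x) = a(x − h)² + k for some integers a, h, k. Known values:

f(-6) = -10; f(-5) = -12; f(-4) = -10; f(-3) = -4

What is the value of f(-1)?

First differences -2, 2, 6; second difference 4 = 2a, so a = 2.
Expanding, the x-coefficient is −2ah = -4h; matching it to the data gives h = -5, and then k = -12.
So f(x) = 2(x + 5)² − 12.
f(-1) = 2·4² − 12 = 20.

20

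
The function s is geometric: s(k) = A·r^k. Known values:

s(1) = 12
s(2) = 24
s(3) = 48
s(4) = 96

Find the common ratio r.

Consecutive ratio: 24/12 = 2, and 48/24 = 2, so r = 2.
Then A·2^1 = 12 gives A = 6, and s(k) = 6·2^k.

2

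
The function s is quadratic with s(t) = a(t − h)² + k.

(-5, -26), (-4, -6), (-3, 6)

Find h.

-2

First differences 20, 12; second difference -8 = 2a, so a = -4.
Expanding, the t-coefficient is −2ah = 8h; matching it to the data gives h = -2, and then k = 10.
So s(t) = -4(t + 2)² + 10.
Hence h = -2.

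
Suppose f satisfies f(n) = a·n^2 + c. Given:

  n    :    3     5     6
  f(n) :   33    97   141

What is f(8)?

253

From f(3) = 33 and f(5) = 97: 9a + c = 33 and 25a + c = 97.
Subtracting: 16a = 64, so a = 4; then c = 33 − 4·9 = -3.
So f(n) = 4n² − 3, and f(8) = 253.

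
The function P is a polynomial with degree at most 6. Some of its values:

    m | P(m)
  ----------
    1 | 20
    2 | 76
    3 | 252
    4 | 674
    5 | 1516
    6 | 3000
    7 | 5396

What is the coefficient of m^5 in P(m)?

First differences: 56, 176, 422, 842, 1484, 2396. Second differences: 120, 246, 420, 642, 912. Third differences: 126, 174, 222, 270. Fourth differences: 48, 48, 48.
Level-4 differences are constant, so P has degree 4.
Fitting a degree-4 polynomial gives P(m) = 2m^4 + m³ + 4m² + 7m + 6.
The coefficient of m^5 is 0.

0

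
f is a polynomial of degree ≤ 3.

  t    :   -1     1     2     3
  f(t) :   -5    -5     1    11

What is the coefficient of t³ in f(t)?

0

Write f(t) = at³ + bt² + ct + d; the 4 given values yield a linear system in the 4 coefficients.
Solving, the leading coefficient vanishes, and f(t) = 2t² - 7.
The coefficient of t³ is 0.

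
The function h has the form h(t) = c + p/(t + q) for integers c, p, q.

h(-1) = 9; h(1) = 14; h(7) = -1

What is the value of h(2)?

(h(t) − c)(t + q) = p for each data point; the three points give a linear system in c and q, then p follows.
Solving: c = 4, q = -3, p = -20, so h(t) = 4 − 20/(t − 3).
Then h(2) = 4 − 20/(-1) = 24.

24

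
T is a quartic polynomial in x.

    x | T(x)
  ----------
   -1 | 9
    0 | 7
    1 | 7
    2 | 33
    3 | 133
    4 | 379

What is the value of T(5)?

867

First differences: -2, 0, 26, 100, 246. Second differences: 2, 26, 74, 146. Third differences: 24, 48, 72. Fourth differences: 24, 24.
Level-4 differences are constant, so T has degree 4.
Extending the table by one column gives the next first difference 488, so T(5) = 379 + 488 = 867.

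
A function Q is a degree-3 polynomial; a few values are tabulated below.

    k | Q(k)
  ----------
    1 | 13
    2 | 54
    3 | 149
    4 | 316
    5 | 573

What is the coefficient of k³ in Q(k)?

First differences: 41, 95, 167, 257. Second differences: 54, 72, 90. Third differences: 18, 18.
Level-3 differences are constant, so Q has degree 3.
Fitting a degree-3 polynomial gives Q(k) = 3k³ + 9k² - 7k + 8.
The coefficient of k³ is 3.

3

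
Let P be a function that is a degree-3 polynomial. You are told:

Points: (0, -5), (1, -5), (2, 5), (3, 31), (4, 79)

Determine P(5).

Write P(x) = ax³ + bx² + cx + d; the 5 given values yield a linear system in the 4 coefficients.
Solving, P(x) = x³ + 2x² - 3x - 5.
Then P(5) = 155.

155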